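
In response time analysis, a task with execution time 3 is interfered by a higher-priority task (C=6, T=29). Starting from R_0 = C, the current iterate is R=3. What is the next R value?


R_next = C + ceil(R_prev / T_hp) * C_hp
ceil(3 / 29) = ceil(0.1034) = 1
Interference = 1 * 6 = 6
R_next = 3 + 6 = 9

9


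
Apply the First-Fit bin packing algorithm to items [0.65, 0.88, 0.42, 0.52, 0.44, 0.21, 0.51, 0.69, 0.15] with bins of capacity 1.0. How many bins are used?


Place items sequentially using First-Fit:
  Item 0.65 -> new Bin 1
  Item 0.88 -> new Bin 2
  Item 0.42 -> new Bin 3
  Item 0.52 -> Bin 3 (now 0.94)
  Item 0.44 -> new Bin 4
  Item 0.21 -> Bin 1 (now 0.86)
  Item 0.51 -> Bin 4 (now 0.95)
  Item 0.69 -> new Bin 5
  Item 0.15 -> Bin 5 (now 0.84)
Total bins used = 5

5


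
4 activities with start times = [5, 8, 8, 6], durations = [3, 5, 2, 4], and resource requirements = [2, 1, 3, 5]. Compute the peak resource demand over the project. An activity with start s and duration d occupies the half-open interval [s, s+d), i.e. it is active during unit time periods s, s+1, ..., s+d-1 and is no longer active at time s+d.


Each activity i is active on [start_i, start_i + duration_i).
Compute total resource usage per time slot:
  t=0: active resources = [], total = 0
  t=1: active resources = [], total = 0
  t=2: active resources = [], total = 0
  t=3: active resources = [], total = 0
  t=4: active resources = [], total = 0
  t=5: active resources = [2], total = 2
  t=6: active resources = [2, 5], total = 7
  t=7: active resources = [2, 5], total = 7
  t=8: active resources = [1, 3, 5], total = 9
  t=9: active resources = [1, 3, 5], total = 9
  t=10: active resources = [1], total = 1
  t=11: active resources = [1], total = 1
  t=12: active resources = [1], total = 1
Peak resource demand = 9

9


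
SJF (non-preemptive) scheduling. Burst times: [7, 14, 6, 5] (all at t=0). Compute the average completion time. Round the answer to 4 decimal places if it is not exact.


SJF order (ascending): [5, 6, 7, 14]
Completion times:
  Job 1: burst=5, C=5
  Job 2: burst=6, C=11
  Job 3: burst=7, C=18
  Job 4: burst=14, C=32
Average completion = 66/4 = 16.5

16.5


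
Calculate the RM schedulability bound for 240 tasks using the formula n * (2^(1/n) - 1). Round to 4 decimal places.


Compute 2^(1/240) = 1.0028922879
Subtract 1: 1.0028922879 - 1 = 0.0028922879
Multiply by n: 240 * 0.0028922879 = 0.6941490960
Round to 4 dp: 0.6941

0.6941


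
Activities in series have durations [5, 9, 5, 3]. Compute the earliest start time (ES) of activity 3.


Activity 3 starts after activities 1 through 2 complete.
Predecessor durations: [5, 9]
ES = 5 + 9 = 14

14


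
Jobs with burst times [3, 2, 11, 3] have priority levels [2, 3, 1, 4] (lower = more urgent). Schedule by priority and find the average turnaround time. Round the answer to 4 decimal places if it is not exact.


Sort by priority (ascending = highest first):
Order: [(1, 11), (2, 3), (3, 2), (4, 3)]
Completion times:
  Priority 1, burst=11, C=11
  Priority 2, burst=3, C=14
  Priority 3, burst=2, C=16
  Priority 4, burst=3, C=19
Average turnaround = 60/4 = 15.0

15.0


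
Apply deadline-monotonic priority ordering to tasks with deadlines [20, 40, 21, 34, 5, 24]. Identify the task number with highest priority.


Sort tasks by relative deadline (ascending):
  Task 5: deadline = 5
  Task 1: deadline = 20
  Task 3: deadline = 21
  Task 6: deadline = 24
  Task 4: deadline = 34
  Task 2: deadline = 40
Priority order (highest first): [5, 1, 3, 6, 4, 2]
Highest priority task = 5

5


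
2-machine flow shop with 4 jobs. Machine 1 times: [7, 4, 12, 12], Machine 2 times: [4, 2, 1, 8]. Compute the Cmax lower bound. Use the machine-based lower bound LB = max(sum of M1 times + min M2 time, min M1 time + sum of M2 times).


LB1 = sum(M1 times) + min(M2 times) = 35 + 1 = 36
LB2 = min(M1 times) + sum(M2 times) = 4 + 15 = 19
Lower bound = max(LB1, LB2) = max(36, 19) = 36

36


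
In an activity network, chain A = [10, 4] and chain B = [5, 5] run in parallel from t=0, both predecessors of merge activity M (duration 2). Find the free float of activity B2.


ES(B2) = sum of predecessors on chain B = 5
EF(B2) = ES + duration = 5 + 5 = 10
Successor of B2 is M. ES(M) = max(sum(A), sum(B)) = max(14, 10) = 14
Free float = ES(successor) - EF(current) = 14 - 10 = 4

4


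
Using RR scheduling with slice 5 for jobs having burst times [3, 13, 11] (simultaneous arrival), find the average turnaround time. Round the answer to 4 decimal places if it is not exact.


Time quantum = 5
Execution trace:
  J1 runs 3 units, time = 3
  J2 runs 5 units, time = 8
  J3 runs 5 units, time = 13
  J2 runs 5 units, time = 18
  J3 runs 5 units, time = 23
  J2 runs 3 units, time = 26
  J3 runs 1 units, time = 27
Finish times: [3, 26, 27]
Average turnaround = 56/3 = 18.6667

18.6667


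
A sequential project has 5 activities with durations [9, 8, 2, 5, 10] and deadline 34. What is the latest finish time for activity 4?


LF(activity 4) = deadline - sum of successor durations
Successors: activities 5 through 5 with durations [10]
Sum of successor durations = 10
LF = 34 - 10 = 24

24


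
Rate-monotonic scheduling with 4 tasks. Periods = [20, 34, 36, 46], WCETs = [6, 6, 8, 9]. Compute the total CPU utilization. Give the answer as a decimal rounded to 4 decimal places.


Compute individual utilizations (exact fractions):
  Task 1: C/T = 6/20 = 3/10 (approx. 0.3)
  Task 2: C/T = 6/34 = 3/17 (approx. 0.1765)
  Task 3: C/T = 8/36 = 2/9 (approx. 0.2222)
  Task 4: C/T = 9/46 (approx. 0.1957)
Total utilization U = 3/10 + 3/17 + 2/9 + 9/46 = 15736/17595
Rounded to 4 decimal places: U = 0.8943
RM (Liu & Layland) bound for 4 tasks = 0.756828; compare with U = 15736/17595 (approx. 0.894345)
bound < U <= 1, so the RM sufficient condition is not met (inconclusive; an exact test such as response-time analysis is needed).

0.8943


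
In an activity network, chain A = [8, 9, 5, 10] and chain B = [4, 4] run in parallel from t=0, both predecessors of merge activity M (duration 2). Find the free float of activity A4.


ES(A4) = sum of predecessors on chain A = 22
EF(A4) = ES + duration = 22 + 10 = 32
Successor of A4 is M. ES(M) = max(sum(A), sum(B)) = max(32, 8) = 32
Free float = ES(successor) - EF(current) = 32 - 32 = 0

0


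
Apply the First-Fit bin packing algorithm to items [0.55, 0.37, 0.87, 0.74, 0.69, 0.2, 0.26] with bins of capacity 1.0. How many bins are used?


Place items sequentially using First-Fit:
  Item 0.55 -> new Bin 1
  Item 0.37 -> Bin 1 (now 0.92)
  Item 0.87 -> new Bin 2
  Item 0.74 -> new Bin 3
  Item 0.69 -> new Bin 4
  Item 0.2 -> Bin 3 (now 0.94)
  Item 0.26 -> Bin 4 (now 0.95)
Total bins used = 4

4


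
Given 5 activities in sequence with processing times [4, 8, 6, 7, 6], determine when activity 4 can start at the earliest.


Activity 4 starts after activities 1 through 3 complete.
Predecessor durations: [4, 8, 6]
ES = 4 + 8 + 6 = 18

18


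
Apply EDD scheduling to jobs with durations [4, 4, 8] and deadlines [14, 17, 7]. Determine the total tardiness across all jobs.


Sort by due date (EDD order): [(8, 7), (4, 14), (4, 17)]
Compute completion times and tardiness:
  Job 1: p=8, d=7, C=8, tardiness=max(0,8-7)=1
  Job 2: p=4, d=14, C=12, tardiness=max(0,12-14)=0
  Job 3: p=4, d=17, C=16, tardiness=max(0,16-17)=0
Total tardiness = 1

1


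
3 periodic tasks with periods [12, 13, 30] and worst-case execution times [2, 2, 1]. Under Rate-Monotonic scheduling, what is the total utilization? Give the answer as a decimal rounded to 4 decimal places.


Compute individual utilizations (exact fractions):
  Task 1: C/T = 2/12 = 1/6 (approx. 0.1667)
  Task 2: C/T = 2/13 (approx. 0.1538)
  Task 3: C/T = 1/30 (approx. 0.0333)
Total utilization U = 1/6 + 2/13 + 1/30 = 23/65
Rounded to 4 decimal places: U = 0.3538
RM (Liu & Layland) bound for 3 tasks = 0.779763; compare with U = 23/65 (approx. 0.353846)
U <= bound, so schedulable by RM sufficient condition.

0.3538


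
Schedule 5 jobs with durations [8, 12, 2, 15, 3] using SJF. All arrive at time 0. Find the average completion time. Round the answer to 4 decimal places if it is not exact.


SJF order (ascending): [2, 3, 8, 12, 15]
Completion times:
  Job 1: burst=2, C=2
  Job 2: burst=3, C=5
  Job 3: burst=8, C=13
  Job 4: burst=12, C=25
  Job 5: burst=15, C=40
Average completion = 85/5 = 17.0

17.0


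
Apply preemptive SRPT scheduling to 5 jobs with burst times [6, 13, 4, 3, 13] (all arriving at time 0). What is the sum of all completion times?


Since all jobs arrive at t=0, SRPT equals SPT ordering.
SPT order: [3, 4, 6, 13, 13]
Completion times:
  Job 1: p=3, C=3
  Job 2: p=4, C=7
  Job 3: p=6, C=13
  Job 4: p=13, C=26
  Job 5: p=13, C=39
Total completion time = 3 + 7 + 13 + 26 + 39 = 88

88


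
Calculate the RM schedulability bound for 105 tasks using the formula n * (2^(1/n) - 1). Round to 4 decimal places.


Compute 2^(1/105) = 1.0066232390
Subtract 1: 1.0066232390 - 1 = 0.0066232390
Multiply by n: 105 * 0.0066232390 = 0.6954400950
Round to 4 dp: 0.6954

0.6954


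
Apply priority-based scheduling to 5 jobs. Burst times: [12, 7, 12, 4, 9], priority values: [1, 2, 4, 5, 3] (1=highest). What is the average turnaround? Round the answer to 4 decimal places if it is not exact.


Sort by priority (ascending = highest first):
Order: [(1, 12), (2, 7), (3, 9), (4, 12), (5, 4)]
Completion times:
  Priority 1, burst=12, C=12
  Priority 2, burst=7, C=19
  Priority 3, burst=9, C=28
  Priority 4, burst=12, C=40
  Priority 5, burst=4, C=44
Average turnaround = 143/5 = 28.6

28.6


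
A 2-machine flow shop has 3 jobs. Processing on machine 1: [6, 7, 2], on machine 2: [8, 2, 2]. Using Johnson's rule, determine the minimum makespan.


Apply Johnson's rule:
  Group 1 (a <= b): [(3, 2, 2), (1, 6, 8)]
  Group 2 (a > b): [(2, 7, 2)]
Optimal job order: [3, 1, 2]
Schedule:
  Job 3: M1 done at 2, M2 done at 4
  Job 1: M1 done at 8, M2 done at 16
  Job 2: M1 done at 15, M2 done at 18
Makespan = 18

18


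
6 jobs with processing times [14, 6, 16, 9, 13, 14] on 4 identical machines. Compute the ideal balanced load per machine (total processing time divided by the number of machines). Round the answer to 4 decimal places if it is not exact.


Total processing time = 14 + 6 + 16 + 9 + 13 + 14 = 72
Number of machines = 4
Ideal balanced load = 72 / 4 = 18.0

18.0


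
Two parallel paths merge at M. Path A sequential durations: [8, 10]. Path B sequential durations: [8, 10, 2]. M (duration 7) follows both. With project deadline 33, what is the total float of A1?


Forward pass: ES(A1) = sum of predecessors on chain A = 0
EF = ES + duration = 0 + 8 = 8
Backward pass: LF(M) = deadline = 33; LS(M) = 33 - 7 = 26
LF(A1) = LS(M) - sum(successors on chain A) = 26 - 10 = 16
LS = LF - duration = 16 - 8 = 8
Total float = LS - ES = 8 - 0 = 8

8


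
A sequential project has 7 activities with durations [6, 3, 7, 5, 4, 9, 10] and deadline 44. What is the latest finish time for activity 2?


LF(activity 2) = deadline - sum of successor durations
Successors: activities 3 through 7 with durations [7, 5, 4, 9, 10]
Sum of successor durations = 35
LF = 44 - 35 = 9

9


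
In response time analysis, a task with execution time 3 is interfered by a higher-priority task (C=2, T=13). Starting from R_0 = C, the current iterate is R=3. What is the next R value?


R_next = C + ceil(R_prev / T_hp) * C_hp
ceil(3 / 13) = ceil(0.2308) = 1
Interference = 1 * 2 = 2
R_next = 3 + 2 = 5

5


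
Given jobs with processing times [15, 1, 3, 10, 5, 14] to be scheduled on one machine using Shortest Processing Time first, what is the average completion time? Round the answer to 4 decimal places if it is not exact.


Sort jobs by processing time (SPT order): [1, 3, 5, 10, 14, 15]
Compute completion times sequentially:
  Job 1: processing = 1, completes at 1
  Job 2: processing = 3, completes at 4
  Job 3: processing = 5, completes at 9
  Job 4: processing = 10, completes at 19
  Job 5: processing = 14, completes at 33
  Job 6: processing = 15, completes at 48
Sum of completion times = 114
Average completion time = 114/6 = 19.0

19.0


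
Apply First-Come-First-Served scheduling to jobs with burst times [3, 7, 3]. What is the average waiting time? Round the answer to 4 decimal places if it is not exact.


FCFS order (as given): [3, 7, 3]
Waiting times:
  Job 1: wait = 0
  Job 2: wait = 3
  Job 3: wait = 10
Sum of waiting times = 13
Average waiting time = 13/3 = 4.3333

4.3333


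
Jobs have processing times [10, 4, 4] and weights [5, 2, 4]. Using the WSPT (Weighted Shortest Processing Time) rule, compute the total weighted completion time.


Compute p/w ratios and sort ascending (WSPT): [(4, 4), (10, 5), (4, 2)]
Compute weighted completion times:
  Job (p=4,w=4): C=4, w*C=4*4=16
  Job (p=10,w=5): C=14, w*C=5*14=70
  Job (p=4,w=2): C=18, w*C=2*18=36
Total weighted completion time = 122

122


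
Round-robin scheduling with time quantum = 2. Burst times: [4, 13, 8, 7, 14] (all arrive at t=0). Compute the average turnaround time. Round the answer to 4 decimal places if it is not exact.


Time quantum = 2
Execution trace:
  J1 runs 2 units, time = 2
  J2 runs 2 units, time = 4
  J3 runs 2 units, time = 6
  J4 runs 2 units, time = 8
  J5 runs 2 units, time = 10
  J1 runs 2 units, time = 12
  J2 runs 2 units, time = 14
  J3 runs 2 units, time = 16
  J4 runs 2 units, time = 18
  J5 runs 2 units, time = 20
  J2 runs 2 units, time = 22
  J3 runs 2 units, time = 24
  J4 runs 2 units, time = 26
  J5 runs 2 units, time = 28
  J2 runs 2 units, time = 30
  J3 runs 2 units, time = 32
  J4 runs 1 units, time = 33
  J5 runs 2 units, time = 35
  J2 runs 2 units, time = 37
  J5 runs 2 units, time = 39
  J2 runs 2 units, time = 41
  J5 runs 2 units, time = 43
  J2 runs 1 units, time = 44
  J5 runs 2 units, time = 46
Finish times: [12, 44, 32, 33, 46]
Average turnaround = 167/5 = 33.4

33.4


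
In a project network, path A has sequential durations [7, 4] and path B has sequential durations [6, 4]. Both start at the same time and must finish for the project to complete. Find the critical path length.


Path A total = 7 + 4 = 11
Path B total = 6 + 4 = 10
Critical path = longest path = max(11, 10) = 11

11


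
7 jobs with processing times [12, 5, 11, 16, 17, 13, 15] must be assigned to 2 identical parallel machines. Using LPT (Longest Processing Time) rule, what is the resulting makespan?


Sort jobs in decreasing order (LPT): [17, 16, 15, 13, 12, 11, 5]
Assign each job to the least loaded machine:
  Machine 1: jobs [17, 13, 12, 5], load = 47
  Machine 2: jobs [16, 15, 11], load = 42
Makespan = max load = 47

47


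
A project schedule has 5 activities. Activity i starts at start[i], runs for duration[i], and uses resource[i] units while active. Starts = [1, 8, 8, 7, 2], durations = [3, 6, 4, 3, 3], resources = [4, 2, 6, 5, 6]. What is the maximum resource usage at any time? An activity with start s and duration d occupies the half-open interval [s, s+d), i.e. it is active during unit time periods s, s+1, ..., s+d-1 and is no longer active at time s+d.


Each activity i is active on [start_i, start_i + duration_i).
Compute total resource usage per time slot:
  t=0: active resources = [], total = 0
  t=1: active resources = [4], total = 4
  t=2: active resources = [4, 6], total = 10
  t=3: active resources = [4, 6], total = 10
  t=4: active resources = [6], total = 6
  t=5: active resources = [], total = 0
  t=6: active resources = [], total = 0
  t=7: active resources = [5], total = 5
  t=8: active resources = [2, 6, 5], total = 13
  t=9: active resources = [2, 6, 5], total = 13
  t=10: active resources = [2, 6], total = 8
  t=11: active resources = [2, 6], total = 8
  t=12: active resources = [2], total = 2
  t=13: active resources = [2], total = 2
Peak resource demand = 13

13


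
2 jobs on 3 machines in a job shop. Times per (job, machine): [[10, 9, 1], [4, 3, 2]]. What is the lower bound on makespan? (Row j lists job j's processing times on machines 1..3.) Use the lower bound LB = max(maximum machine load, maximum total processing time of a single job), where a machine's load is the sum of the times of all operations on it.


Machine loads:
  Machine 1: 10 + 4 = 14
  Machine 2: 9 + 3 = 12
  Machine 3: 1 + 2 = 3
Max machine load = 14
Job totals:
  Job 1: 20
  Job 2: 9
Max job total = 20
Lower bound = max(14, 20) = 20

20


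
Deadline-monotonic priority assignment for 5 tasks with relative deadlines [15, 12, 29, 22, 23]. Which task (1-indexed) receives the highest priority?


Sort tasks by relative deadline (ascending):
  Task 2: deadline = 12
  Task 1: deadline = 15
  Task 4: deadline = 22
  Task 5: deadline = 23
  Task 3: deadline = 29
Priority order (highest first): [2, 1, 4, 5, 3]
Highest priority task = 2

2


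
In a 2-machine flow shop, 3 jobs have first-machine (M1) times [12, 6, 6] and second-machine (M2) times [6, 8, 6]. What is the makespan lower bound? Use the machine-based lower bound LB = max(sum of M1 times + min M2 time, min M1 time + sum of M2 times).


LB1 = sum(M1 times) + min(M2 times) = 24 + 6 = 30
LB2 = min(M1 times) + sum(M2 times) = 6 + 20 = 26
Lower bound = max(LB1, LB2) = max(30, 26) = 30

30


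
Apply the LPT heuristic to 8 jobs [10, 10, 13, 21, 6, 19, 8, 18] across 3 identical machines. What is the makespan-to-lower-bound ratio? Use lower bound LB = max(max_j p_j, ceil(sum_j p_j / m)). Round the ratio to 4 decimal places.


LPT order: [21, 19, 18, 13, 10, 10, 8, 6]
Machine loads after assignment: [37, 37, 31]
LPT makespan = 37
Lower bound = max(max_job, ceil(total/3)) = max(21, 35) = 35
Ratio = 37 / 35 = 1.0571

1.0571


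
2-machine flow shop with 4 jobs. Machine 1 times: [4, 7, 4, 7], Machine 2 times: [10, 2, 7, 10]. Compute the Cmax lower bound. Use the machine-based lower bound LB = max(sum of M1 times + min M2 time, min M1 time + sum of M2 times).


LB1 = sum(M1 times) + min(M2 times) = 22 + 2 = 24
LB2 = min(M1 times) + sum(M2 times) = 4 + 29 = 33
Lower bound = max(LB1, LB2) = max(24, 33) = 33

33


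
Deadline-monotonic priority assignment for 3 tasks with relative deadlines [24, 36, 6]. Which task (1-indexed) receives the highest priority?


Sort tasks by relative deadline (ascending):
  Task 3: deadline = 6
  Task 1: deadline = 24
  Task 2: deadline = 36
Priority order (highest first): [3, 1, 2]
Highest priority task = 3

3


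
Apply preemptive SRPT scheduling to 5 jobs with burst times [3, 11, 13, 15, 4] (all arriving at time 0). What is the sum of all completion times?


Since all jobs arrive at t=0, SRPT equals SPT ordering.
SPT order: [3, 4, 11, 13, 15]
Completion times:
  Job 1: p=3, C=3
  Job 2: p=4, C=7
  Job 3: p=11, C=18
  Job 4: p=13, C=31
  Job 5: p=15, C=46
Total completion time = 3 + 7 + 18 + 31 + 46 = 105

105


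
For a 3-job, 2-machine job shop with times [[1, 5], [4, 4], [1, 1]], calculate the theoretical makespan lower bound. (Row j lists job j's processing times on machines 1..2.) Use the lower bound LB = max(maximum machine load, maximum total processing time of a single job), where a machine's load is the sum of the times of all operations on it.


Machine loads:
  Machine 1: 1 + 4 + 1 = 6
  Machine 2: 5 + 4 + 1 = 10
Max machine load = 10
Job totals:
  Job 1: 6
  Job 2: 8
  Job 3: 2
Max job total = 8
Lower bound = max(10, 8) = 10

10


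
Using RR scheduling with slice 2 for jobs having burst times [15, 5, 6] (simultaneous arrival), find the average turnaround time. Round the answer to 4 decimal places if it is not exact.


Time quantum = 2
Execution trace:
  J1 runs 2 units, time = 2
  J2 runs 2 units, time = 4
  J3 runs 2 units, time = 6
  J1 runs 2 units, time = 8
  J2 runs 2 units, time = 10
  J3 runs 2 units, time = 12
  J1 runs 2 units, time = 14
  J2 runs 1 units, time = 15
  J3 runs 2 units, time = 17
  J1 runs 2 units, time = 19
  J1 runs 2 units, time = 21
  J1 runs 2 units, time = 23
  J1 runs 2 units, time = 25
  J1 runs 1 units, time = 26
Finish times: [26, 15, 17]
Average turnaround = 58/3 = 19.3333

19.3333


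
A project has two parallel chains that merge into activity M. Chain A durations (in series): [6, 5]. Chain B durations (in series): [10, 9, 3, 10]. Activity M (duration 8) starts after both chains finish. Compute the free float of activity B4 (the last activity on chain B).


ES(B4) = sum of predecessors on chain B = 22
EF(B4) = ES + duration = 22 + 10 = 32
Successor of B4 is M. ES(M) = max(sum(A), sum(B)) = max(11, 32) = 32
Free float = ES(successor) - EF(current) = 32 - 32 = 0

0


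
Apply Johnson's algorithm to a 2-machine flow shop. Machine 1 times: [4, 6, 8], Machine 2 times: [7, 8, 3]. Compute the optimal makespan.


Apply Johnson's rule:
  Group 1 (a <= b): [(1, 4, 7), (2, 6, 8)]
  Group 2 (a > b): [(3, 8, 3)]
Optimal job order: [1, 2, 3]
Schedule:
  Job 1: M1 done at 4, M2 done at 11
  Job 2: M1 done at 10, M2 done at 19
  Job 3: M1 done at 18, M2 done at 22
Makespan = 22

22


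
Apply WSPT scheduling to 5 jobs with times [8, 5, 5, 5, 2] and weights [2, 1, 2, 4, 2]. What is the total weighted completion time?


Compute p/w ratios and sort ascending (WSPT): [(2, 2), (5, 4), (5, 2), (8, 2), (5, 1)]
Compute weighted completion times:
  Job (p=2,w=2): C=2, w*C=2*2=4
  Job (p=5,w=4): C=7, w*C=4*7=28
  Job (p=5,w=2): C=12, w*C=2*12=24
  Job (p=8,w=2): C=20, w*C=2*20=40
  Job (p=5,w=1): C=25, w*C=1*25=25
Total weighted completion time = 121

121


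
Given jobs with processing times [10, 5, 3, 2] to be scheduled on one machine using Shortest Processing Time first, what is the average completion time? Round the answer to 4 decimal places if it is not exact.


Sort jobs by processing time (SPT order): [2, 3, 5, 10]
Compute completion times sequentially:
  Job 1: processing = 2, completes at 2
  Job 2: processing = 3, completes at 5
  Job 3: processing = 5, completes at 10
  Job 4: processing = 10, completes at 20
Sum of completion times = 37
Average completion time = 37/4 = 9.25

9.25


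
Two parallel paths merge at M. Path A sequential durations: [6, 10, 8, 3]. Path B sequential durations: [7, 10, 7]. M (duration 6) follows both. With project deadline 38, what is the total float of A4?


Forward pass: ES(A4) = sum of predecessors on chain A = 24
EF = ES + duration = 24 + 3 = 27
Backward pass: LF(M) = deadline = 38; LS(M) = 38 - 6 = 32
LF(A4) = LS(M) - sum(successors on chain A) = 32 - 0 = 32
LS = LF - duration = 32 - 3 = 29
Total float = LS - ES = 29 - 24 = 5

5


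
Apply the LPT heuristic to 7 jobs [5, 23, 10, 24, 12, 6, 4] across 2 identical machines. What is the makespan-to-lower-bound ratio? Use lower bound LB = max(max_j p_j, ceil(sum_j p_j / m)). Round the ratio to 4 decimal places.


LPT order: [24, 23, 12, 10, 6, 5, 4]
Machine loads after assignment: [44, 40]
LPT makespan = 44
Lower bound = max(max_job, ceil(total/2)) = max(24, 42) = 42
Ratio = 44 / 42 = 1.0476

1.0476


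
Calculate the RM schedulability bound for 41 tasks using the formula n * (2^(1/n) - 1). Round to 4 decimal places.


Compute 2^(1/41) = 1.0170497444
Subtract 1: 1.0170497444 - 1 = 0.0170497444
Multiply by n: 41 * 0.0170497444 = 0.6990395204
Round to 4 dp: 0.6990

0.6990


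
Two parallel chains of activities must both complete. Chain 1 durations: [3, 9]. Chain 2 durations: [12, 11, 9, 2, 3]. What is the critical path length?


Path A total = 3 + 9 = 12
Path B total = 12 + 11 + 9 + 2 + 3 = 37
Critical path = longest path = max(12, 37) = 37

37


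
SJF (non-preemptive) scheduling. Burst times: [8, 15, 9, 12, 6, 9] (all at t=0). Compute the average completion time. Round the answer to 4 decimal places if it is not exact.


SJF order (ascending): [6, 8, 9, 9, 12, 15]
Completion times:
  Job 1: burst=6, C=6
  Job 2: burst=8, C=14
  Job 3: burst=9, C=23
  Job 4: burst=9, C=32
  Job 5: burst=12, C=44
  Job 6: burst=15, C=59
Average completion = 178/6 = 29.6667

29.6667


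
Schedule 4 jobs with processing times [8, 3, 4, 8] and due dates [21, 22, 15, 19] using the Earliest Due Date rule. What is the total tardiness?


Sort by due date (EDD order): [(4, 15), (8, 19), (8, 21), (3, 22)]
Compute completion times and tardiness:
  Job 1: p=4, d=15, C=4, tardiness=max(0,4-15)=0
  Job 2: p=8, d=19, C=12, tardiness=max(0,12-19)=0
  Job 3: p=8, d=21, C=20, tardiness=max(0,20-21)=0
  Job 4: p=3, d=22, C=23, tardiness=max(0,23-22)=1
Total tardiness = 1

1


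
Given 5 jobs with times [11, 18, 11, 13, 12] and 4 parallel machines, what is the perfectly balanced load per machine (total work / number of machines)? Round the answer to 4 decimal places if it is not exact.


Total processing time = 11 + 18 + 11 + 13 + 12 = 65
Number of machines = 4
Ideal balanced load = 65 / 4 = 16.25

16.25


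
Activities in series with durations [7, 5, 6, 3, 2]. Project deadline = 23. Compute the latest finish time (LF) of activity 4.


LF(activity 4) = deadline - sum of successor durations
Successors: activities 5 through 5 with durations [2]
Sum of successor durations = 2
LF = 23 - 2 = 21

21


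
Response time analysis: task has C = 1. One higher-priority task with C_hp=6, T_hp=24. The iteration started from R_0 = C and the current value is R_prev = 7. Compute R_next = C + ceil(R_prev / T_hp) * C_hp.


R_next = C + ceil(R_prev / T_hp) * C_hp
ceil(7 / 24) = ceil(0.2917) = 1
Interference = 1 * 6 = 6
R_next = 1 + 6 = 7
R_next = R_prev, so the iteration has converged (response time = 7).

7


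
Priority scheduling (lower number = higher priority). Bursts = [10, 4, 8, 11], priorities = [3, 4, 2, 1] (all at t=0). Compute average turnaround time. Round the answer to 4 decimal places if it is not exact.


Sort by priority (ascending = highest first):
Order: [(1, 11), (2, 8), (3, 10), (4, 4)]
Completion times:
  Priority 1, burst=11, C=11
  Priority 2, burst=8, C=19
  Priority 3, burst=10, C=29
  Priority 4, burst=4, C=33
Average turnaround = 92/4 = 23.0

23.0


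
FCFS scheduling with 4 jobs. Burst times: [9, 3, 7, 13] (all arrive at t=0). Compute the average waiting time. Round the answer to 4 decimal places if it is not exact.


FCFS order (as given): [9, 3, 7, 13]
Waiting times:
  Job 1: wait = 0
  Job 2: wait = 9
  Job 3: wait = 12
  Job 4: wait = 19
Sum of waiting times = 40
Average waiting time = 40/4 = 10.0

10.0


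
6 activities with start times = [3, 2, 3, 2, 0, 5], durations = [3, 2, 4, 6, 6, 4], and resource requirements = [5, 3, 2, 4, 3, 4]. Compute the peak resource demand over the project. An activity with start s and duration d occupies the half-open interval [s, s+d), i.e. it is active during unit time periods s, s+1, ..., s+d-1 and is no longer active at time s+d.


Each activity i is active on [start_i, start_i + duration_i).
Compute total resource usage per time slot:
  t=0: active resources = [3], total = 3
  t=1: active resources = [3], total = 3
  t=2: active resources = [3, 4, 3], total = 10
  t=3: active resources = [5, 3, 2, 4, 3], total = 17
  t=4: active resources = [5, 2, 4, 3], total = 14
  t=5: active resources = [5, 2, 4, 3, 4], total = 18
  t=6: active resources = [2, 4, 4], total = 10
  t=7: active resources = [4, 4], total = 8
  t=8: active resources = [4], total = 4
Peak resource demand = 18

18


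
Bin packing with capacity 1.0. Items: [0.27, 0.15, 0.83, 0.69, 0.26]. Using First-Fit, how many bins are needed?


Place items sequentially using First-Fit:
  Item 0.27 -> new Bin 1
  Item 0.15 -> Bin 1 (now 0.42)
  Item 0.83 -> new Bin 2
  Item 0.69 -> new Bin 3
  Item 0.26 -> Bin 1 (now 0.68)
Total bins used = 3

3


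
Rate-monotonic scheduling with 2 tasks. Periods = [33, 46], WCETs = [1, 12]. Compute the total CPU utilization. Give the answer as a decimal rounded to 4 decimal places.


Compute individual utilizations (exact fractions):
  Task 1: C/T = 1/33 (approx. 0.0303)
  Task 2: C/T = 12/46 = 6/23 (approx. 0.2609)
Total utilization U = 1/33 + 6/23 = 221/759
Rounded to 4 decimal places: U = 0.2912
RM (Liu & Layland) bound for 2 tasks = 0.828427; compare with U = 221/759 (approx. 0.291173)
U <= bound, so schedulable by RM sufficient condition.

0.2912


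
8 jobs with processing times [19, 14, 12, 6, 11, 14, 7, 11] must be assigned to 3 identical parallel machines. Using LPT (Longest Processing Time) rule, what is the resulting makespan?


Sort jobs in decreasing order (LPT): [19, 14, 14, 12, 11, 11, 7, 6]
Assign each job to the least loaded machine:
  Machine 1: jobs [19, 11], load = 30
  Machine 2: jobs [14, 12, 6], load = 32
  Machine 3: jobs [14, 11, 7], load = 32
Makespan = max load = 32

32


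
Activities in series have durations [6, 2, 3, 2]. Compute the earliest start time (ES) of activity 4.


Activity 4 starts after activities 1 through 3 complete.
Predecessor durations: [6, 2, 3]
ES = 6 + 2 + 3 = 11

11


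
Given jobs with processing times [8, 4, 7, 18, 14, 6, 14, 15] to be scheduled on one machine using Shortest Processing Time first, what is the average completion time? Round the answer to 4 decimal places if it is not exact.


Sort jobs by processing time (SPT order): [4, 6, 7, 8, 14, 14, 15, 18]
Compute completion times sequentially:
  Job 1: processing = 4, completes at 4
  Job 2: processing = 6, completes at 10
  Job 3: processing = 7, completes at 17
  Job 4: processing = 8, completes at 25
  Job 5: processing = 14, completes at 39
  Job 6: processing = 14, completes at 53
  Job 7: processing = 15, completes at 68
  Job 8: processing = 18, completes at 86
Sum of completion times = 302
Average completion time = 302/8 = 37.75

37.75


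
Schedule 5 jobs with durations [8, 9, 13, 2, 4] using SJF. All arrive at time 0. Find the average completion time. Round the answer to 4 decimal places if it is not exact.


SJF order (ascending): [2, 4, 8, 9, 13]
Completion times:
  Job 1: burst=2, C=2
  Job 2: burst=4, C=6
  Job 3: burst=8, C=14
  Job 4: burst=9, C=23
  Job 5: burst=13, C=36
Average completion = 81/5 = 16.2

16.2


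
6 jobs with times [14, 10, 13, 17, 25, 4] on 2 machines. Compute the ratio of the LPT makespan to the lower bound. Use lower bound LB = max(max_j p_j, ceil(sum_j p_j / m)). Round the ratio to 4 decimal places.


LPT order: [25, 17, 14, 13, 10, 4]
Machine loads after assignment: [42, 41]
LPT makespan = 42
Lower bound = max(max_job, ceil(total/2)) = max(25, 42) = 42
Ratio = 42 / 42 = 1.0

1.0


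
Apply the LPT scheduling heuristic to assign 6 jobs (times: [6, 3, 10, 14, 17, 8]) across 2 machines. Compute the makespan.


Sort jobs in decreasing order (LPT): [17, 14, 10, 8, 6, 3]
Assign each job to the least loaded machine:
  Machine 1: jobs [17, 8, 3], load = 28
  Machine 2: jobs [14, 10, 6], load = 30
Makespan = max load = 30

30


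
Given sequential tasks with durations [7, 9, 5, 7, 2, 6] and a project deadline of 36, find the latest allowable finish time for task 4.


LF(activity 4) = deadline - sum of successor durations
Successors: activities 5 through 6 with durations [2, 6]
Sum of successor durations = 8
LF = 36 - 8 = 28

28


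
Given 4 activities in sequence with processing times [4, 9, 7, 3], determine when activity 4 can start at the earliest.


Activity 4 starts after activities 1 through 3 complete.
Predecessor durations: [4, 9, 7]
ES = 4 + 9 + 7 = 20

20


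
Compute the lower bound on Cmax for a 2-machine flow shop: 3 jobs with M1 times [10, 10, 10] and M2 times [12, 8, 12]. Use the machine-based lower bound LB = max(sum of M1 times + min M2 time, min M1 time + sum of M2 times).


LB1 = sum(M1 times) + min(M2 times) = 30 + 8 = 38
LB2 = min(M1 times) + sum(M2 times) = 10 + 32 = 42
Lower bound = max(LB1, LB2) = max(38, 42) = 42

42


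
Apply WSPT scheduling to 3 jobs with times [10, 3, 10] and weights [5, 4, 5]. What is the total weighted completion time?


Compute p/w ratios and sort ascending (WSPT): [(3, 4), (10, 5), (10, 5)]
Compute weighted completion times:
  Job (p=3,w=4): C=3, w*C=4*3=12
  Job (p=10,w=5): C=13, w*C=5*13=65
  Job (p=10,w=5): C=23, w*C=5*23=115
Total weighted completion time = 192

192


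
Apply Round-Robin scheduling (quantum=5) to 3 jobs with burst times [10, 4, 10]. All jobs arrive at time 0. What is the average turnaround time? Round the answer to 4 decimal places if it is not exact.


Time quantum = 5
Execution trace:
  J1 runs 5 units, time = 5
  J2 runs 4 units, time = 9
  J3 runs 5 units, time = 14
  J1 runs 5 units, time = 19
  J3 runs 5 units, time = 24
Finish times: [19, 9, 24]
Average turnaround = 52/3 = 17.3333

17.3333


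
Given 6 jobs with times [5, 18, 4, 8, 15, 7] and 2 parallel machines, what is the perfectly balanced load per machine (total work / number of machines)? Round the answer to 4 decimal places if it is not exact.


Total processing time = 5 + 18 + 4 + 8 + 15 + 7 = 57
Number of machines = 2
Ideal balanced load = 57 / 2 = 28.5

28.5


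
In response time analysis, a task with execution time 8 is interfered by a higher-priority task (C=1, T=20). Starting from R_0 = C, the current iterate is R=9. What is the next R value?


R_next = C + ceil(R_prev / T_hp) * C_hp
ceil(9 / 20) = ceil(0.45) = 1
Interference = 1 * 1 = 1
R_next = 8 + 1 = 9
R_next = R_prev, so the iteration has converged (response time = 9).

9


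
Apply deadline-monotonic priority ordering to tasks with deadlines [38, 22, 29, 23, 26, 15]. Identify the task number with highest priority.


Sort tasks by relative deadline (ascending):
  Task 6: deadline = 15
  Task 2: deadline = 22
  Task 4: deadline = 23
  Task 5: deadline = 26
  Task 3: deadline = 29
  Task 1: deadline = 38
Priority order (highest first): [6, 2, 4, 5, 3, 1]
Highest priority task = 6

6


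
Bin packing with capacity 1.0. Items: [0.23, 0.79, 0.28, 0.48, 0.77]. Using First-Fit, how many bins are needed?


Place items sequentially using First-Fit:
  Item 0.23 -> new Bin 1
  Item 0.79 -> new Bin 2
  Item 0.28 -> Bin 1 (now 0.51)
  Item 0.48 -> Bin 1 (now 0.99)
  Item 0.77 -> new Bin 3
Total bins used = 3

3


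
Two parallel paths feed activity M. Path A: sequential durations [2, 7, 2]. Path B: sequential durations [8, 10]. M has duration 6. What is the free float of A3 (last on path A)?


ES(A3) = sum of predecessors on chain A = 9
EF(A3) = ES + duration = 9 + 2 = 11
Successor of A3 is M. ES(M) = max(sum(A), sum(B)) = max(11, 18) = 18
Free float = ES(successor) - EF(current) = 18 - 11 = 7

7


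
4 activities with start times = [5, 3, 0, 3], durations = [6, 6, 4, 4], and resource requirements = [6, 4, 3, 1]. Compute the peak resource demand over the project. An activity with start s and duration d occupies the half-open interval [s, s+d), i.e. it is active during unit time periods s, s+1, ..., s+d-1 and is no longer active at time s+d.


Each activity i is active on [start_i, start_i + duration_i).
Compute total resource usage per time slot:
  t=0: active resources = [3], total = 3
  t=1: active resources = [3], total = 3
  t=2: active resources = [3], total = 3
  t=3: active resources = [4, 3, 1], total = 8
  t=4: active resources = [4, 1], total = 5
  t=5: active resources = [6, 4, 1], total = 11
  t=6: active resources = [6, 4, 1], total = 11
  t=7: active resources = [6, 4], total = 10
  t=8: active resources = [6, 4], total = 10
  t=9: active resources = [6], total = 6
  t=10: active resources = [6], total = 6
Peak resource demand = 11

11


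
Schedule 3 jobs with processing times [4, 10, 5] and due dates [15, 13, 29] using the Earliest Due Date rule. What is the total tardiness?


Sort by due date (EDD order): [(10, 13), (4, 15), (5, 29)]
Compute completion times and tardiness:
  Job 1: p=10, d=13, C=10, tardiness=max(0,10-13)=0
  Job 2: p=4, d=15, C=14, tardiness=max(0,14-15)=0
  Job 3: p=5, d=29, C=19, tardiness=max(0,19-29)=0
Total tardiness = 0

0


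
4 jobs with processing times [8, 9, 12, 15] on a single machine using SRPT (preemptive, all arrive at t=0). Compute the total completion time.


Since all jobs arrive at t=0, SRPT equals SPT ordering.
SPT order: [8, 9, 12, 15]
Completion times:
  Job 1: p=8, C=8
  Job 2: p=9, C=17
  Job 3: p=12, C=29
  Job 4: p=15, C=44
Total completion time = 8 + 17 + 29 + 44 = 98

98


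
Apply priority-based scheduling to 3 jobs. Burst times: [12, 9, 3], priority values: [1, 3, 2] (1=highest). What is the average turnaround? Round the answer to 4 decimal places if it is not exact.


Sort by priority (ascending = highest first):
Order: [(1, 12), (2, 3), (3, 9)]
Completion times:
  Priority 1, burst=12, C=12
  Priority 2, burst=3, C=15
  Priority 3, burst=9, C=24
Average turnaround = 51/3 = 17.0

17.0


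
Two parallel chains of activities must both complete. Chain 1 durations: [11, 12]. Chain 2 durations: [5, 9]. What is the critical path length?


Path A total = 11 + 12 = 23
Path B total = 5 + 9 = 14
Critical path = longest path = max(23, 14) = 23

23


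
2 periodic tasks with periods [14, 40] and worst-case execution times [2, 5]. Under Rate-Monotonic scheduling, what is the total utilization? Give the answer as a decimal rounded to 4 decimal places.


Compute individual utilizations (exact fractions):
  Task 1: C/T = 2/14 = 1/7 (approx. 0.1429)
  Task 2: C/T = 5/40 = 1/8 (approx. 0.125)
Total utilization U = 1/7 + 1/8 = 15/56
Rounded to 4 decimal places: U = 0.2679
RM (Liu & Layland) bound for 2 tasks = 0.828427; compare with U = 15/56 (approx. 0.267857)
U <= bound, so schedulable by RM sufficient condition.

0.2679


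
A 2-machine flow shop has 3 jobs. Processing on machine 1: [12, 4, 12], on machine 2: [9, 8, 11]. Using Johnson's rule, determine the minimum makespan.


Apply Johnson's rule:
  Group 1 (a <= b): [(2, 4, 8)]
  Group 2 (a > b): [(3, 12, 11), (1, 12, 9)]
Optimal job order: [2, 3, 1]
Schedule:
  Job 2: M1 done at 4, M2 done at 12
  Job 3: M1 done at 16, M2 done at 27
  Job 1: M1 done at 28, M2 done at 37
Makespan = 37

37


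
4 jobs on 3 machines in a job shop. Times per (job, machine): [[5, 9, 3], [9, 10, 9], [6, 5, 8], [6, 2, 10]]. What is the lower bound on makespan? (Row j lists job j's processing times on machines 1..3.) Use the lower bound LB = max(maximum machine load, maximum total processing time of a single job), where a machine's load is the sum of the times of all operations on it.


Machine loads:
  Machine 1: 5 + 9 + 6 + 6 = 26
  Machine 2: 9 + 10 + 5 + 2 = 26
  Machine 3: 3 + 9 + 8 + 10 = 30
Max machine load = 30
Job totals:
  Job 1: 17
  Job 2: 28
  Job 3: 19
  Job 4: 18
Max job total = 28
Lower bound = max(30, 28) = 30

30


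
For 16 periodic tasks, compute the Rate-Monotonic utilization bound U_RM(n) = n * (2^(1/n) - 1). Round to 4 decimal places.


Compute 2^(1/16) = 1.0442737824
Subtract 1: 1.0442737824 - 1 = 0.0442737824
Multiply by n: 16 * 0.0442737824 = 0.7083805184
Round to 4 dp: 0.7084

0.7084


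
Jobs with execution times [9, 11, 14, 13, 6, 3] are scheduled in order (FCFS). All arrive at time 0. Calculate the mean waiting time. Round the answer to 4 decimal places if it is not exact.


FCFS order (as given): [9, 11, 14, 13, 6, 3]
Waiting times:
  Job 1: wait = 0
  Job 2: wait = 9
  Job 3: wait = 20
  Job 4: wait = 34
  Job 5: wait = 47
  Job 6: wait = 53
Sum of waiting times = 163
Average waiting time = 163/6 = 27.1667

27.1667


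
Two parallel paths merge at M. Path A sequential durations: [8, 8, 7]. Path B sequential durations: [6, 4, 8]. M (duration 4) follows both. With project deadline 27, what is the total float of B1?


Forward pass: ES(B1) = sum of predecessors on chain B = 0
EF = ES + duration = 0 + 6 = 6
Backward pass: LF(M) = deadline = 27; LS(M) = 27 - 4 = 23
LF(B1) = LS(M) - sum(successors on chain B) = 23 - 12 = 11
LS = LF - duration = 11 - 6 = 5
Total float = LS - ES = 5 - 0 = 5

5


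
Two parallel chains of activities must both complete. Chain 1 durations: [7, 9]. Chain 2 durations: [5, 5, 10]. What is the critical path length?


Path A total = 7 + 9 = 16
Path B total = 5 + 5 + 10 = 20
Critical path = longest path = max(16, 20) = 20

20


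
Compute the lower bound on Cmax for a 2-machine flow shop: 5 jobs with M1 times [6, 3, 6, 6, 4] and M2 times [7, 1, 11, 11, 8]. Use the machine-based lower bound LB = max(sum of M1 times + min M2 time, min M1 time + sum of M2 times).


LB1 = sum(M1 times) + min(M2 times) = 25 + 1 = 26
LB2 = min(M1 times) + sum(M2 times) = 3 + 38 = 41
Lower bound = max(LB1, LB2) = max(26, 41) = 41

41
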